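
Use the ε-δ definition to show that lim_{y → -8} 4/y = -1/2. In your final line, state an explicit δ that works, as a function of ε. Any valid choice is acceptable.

δ = min(4, 8ε)

Fix ε > 0. We seek δ > 0 such that 0 < |y + 8| < δ implies |4/y + 1/2| < ε.
|4/y + 1/2| = 4·|-8 − y|/(8·|y|) = 4|y + 8|/(8|y|).
Require δ ≤ 4 so that |y| > 8 − 4 = 4, hence 8|y| > 32.
Then |4/y + 1/2| < 4|y + 8|/32, which is < ε when |y + 8| < 8ε.
Take δ = min(4, 8ε). Then 0 < |y + 8| < δ gives both |y + 8| < 4 and |y + 8| < 8ε, so |4/y + 1/2| < ε.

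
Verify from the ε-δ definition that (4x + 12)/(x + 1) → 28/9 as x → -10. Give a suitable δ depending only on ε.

δ = min(9/2, (81/16)ε)

Suppose ε > 0. We want δ > 0 with 0 < |x + 10| < δ ⇒ |(4x + 12)/(x + 1) − (28/9)| < ε.
Combining over a common denominator, (4x + 12)/(x + 1) − (28/9) = [(4x + 12)·(-9) − (-28)·(x + 1)] / [(-9)·(x + 1)] = -8(x + 10) / ((-9)(x + 1)).
So |(4x + 12)/(x + 1) − (28/9)| = 8|x + 10| / (9·|x + 1|).
Require δ ≤ 9/2, so |x + 1| ≥ |-9| − |x + 10| > 9 − 9/2 = 9/2.
Hence |(4x + 12)/(x + 1) − (28/9)| < 8|x + 10|/(9·(9/2)) = (16/81)|x + 10|, which is < ε once |x + 10| < (81/16)ε.
Take δ = min(9/2, (81/16)ε). Then 0 < |x + 10| < δ forces both bounds, so |(4x + 12)/(x + 1) − (28/9)| < ε.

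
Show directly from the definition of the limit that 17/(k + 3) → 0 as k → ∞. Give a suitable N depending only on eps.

N = 17/eps

Let eps > 0. For k ≥ 1, |17/(k + 3) − 0| = 17/(k + 3) ≤ 17/k.
We need 17/k < eps, i.e. k > 17/eps.
Take N = 17/eps. If k > N then |17/(k + 3)| ≤ 17/k < eps.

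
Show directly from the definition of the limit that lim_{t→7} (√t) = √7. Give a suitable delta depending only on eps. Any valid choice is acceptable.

Let eps > 0 be given. We want delta > 0 such that 0 < |t − 7| < delta implies |√t − √7| < eps.
Rationalise: √t − √7 = (t − 7)/(√t + √7), so |√t − √7| = |t − 7|/(√t + √7).
Restrict delta ≤ 7 so that |t − 7| < 7 forces t > 0, and then √t + √7 > √7.
Hence |√t − √7| < |t − 7|/√7, which is < eps once |t − 7| < √7·eps.
Take delta = min(7, √7·eps). If 0 < |t − 7| < delta then t > 0 and |√t − √7| < |t − 7|/√7 < eps.

delta = min(7, √7·eps)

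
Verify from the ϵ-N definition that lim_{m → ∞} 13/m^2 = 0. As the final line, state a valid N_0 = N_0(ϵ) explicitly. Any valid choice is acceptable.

N_0 = (13/ϵ)^{1/2}

Fix ϵ > 0. For m ≥ 1, |13/m^2 − 0| = 13/m^2.
13/m^2 < ϵ ⇔ m^2 > 13/ϵ ⇔ m > (13/ϵ)^{1/2}.
Take N_0 = (13/ϵ)^{1/2}. Then m > N_0 implies 13/m^2 < ϵ.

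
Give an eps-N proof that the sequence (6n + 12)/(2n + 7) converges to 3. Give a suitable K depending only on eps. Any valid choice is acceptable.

K = (9/2)/eps

Let eps > 0 be given. For n ≥ 1, |(6n + 12)/(2n + 7) − 3| = |-18|/(2(2n + 7)) = 18/(2(2n + 7)).
Since 2n + 7 ≥ 2n for n ≥ 1, this is ≤ 18/(2·2n) = (9/2)/n.
So |(6n + 12)/(2n + 7) − 3| < eps whenever n > (9/2)/eps.
Take K = (9/2)/eps. If n > K then |(6n + 12)/(2n + 7) − 3| ≤ (9/2)/n < eps.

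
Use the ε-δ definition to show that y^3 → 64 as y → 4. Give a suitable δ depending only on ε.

δ = min(1, ε/61)

Let ε > 0 be given. We seek δ > 0 with 0 < |y − 4| < δ ⇒ |y^3 − 64| < ε.
Factor: y^3 − 64 = (y − 4)(y^2 + 4y + 16), so |y^3 − 64| = |y − 4|·|y^2 + 4y + 16|.
Restrict δ ≤ 1. Then |y − 4| < 1 gives |y| < 5, so by the triangle inequality |y^2 + 4y + 16| ≤ 5^2 + 4·5 + 16 = 61.
Hence |y^3 − 64| ≤ 61|y − 4|, which is < ε once |y − 4| < ε/61.
Take δ = min(1, ε/61). If 0 < |y − 4| < δ then both bounds hold and |y^3 − 64| ≤ 61|y − 4| < 61·(ε/61) = ε.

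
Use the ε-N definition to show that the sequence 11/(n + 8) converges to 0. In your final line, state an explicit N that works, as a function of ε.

Let ε > 0. For n ≥ 1, |11/(n + 8) − 0| = 11/(n + 8) ≤ 11/n.
We need 11/n < ε, i.e. n > 11/ε.
Take N = 11/ε. If n > N then |11/(n + 8)| ≤ 11/n < ε.

N = 11/ε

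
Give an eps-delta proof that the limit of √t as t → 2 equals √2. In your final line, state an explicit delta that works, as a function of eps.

delta = min(2, √2·eps)

Fix eps > 0. We want delta > 0 such that 0 < |t − 2| < delta implies |√t − √2| < eps.
Multiplying by the conjugate, |√t − √2| = |t − 2|/(√t + √2).
Restrict delta ≤ 2 so that |t − 2| < 2 forces t > 0, and then √t + √2 > √2.
Hence |√t − √2| < |t − 2|/√2, which is < eps once |t − 2| < √2·eps.
Take delta = min(2, √2·eps). If 0 < |t − 2| < delta then t > 0 and |√t − √2| < |t − 2|/√2 < eps.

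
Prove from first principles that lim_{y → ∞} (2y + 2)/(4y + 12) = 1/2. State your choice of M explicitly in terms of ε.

M = 1/ε

Let ε > 0 be given. We seek M > 0 such that y > M implies |(2y + 2)/(4y + 12) − (1/2)| < ε.
(2y + 2)/(4y + 12) − (1/2) = (4(2y + 2) − 2(4y + 12)) / (4(4y + 12)) = -16/(4(4y + 12)).
For y > 0 we have 4y + 12 > 4y, so |(2y + 2)/(4y + 12) − (1/2)| = 16/(4(4y + 12)) < 16/(4·4y) = 1/y.
Thus |(2y + 2)/(4y + 12) − (1/2)| < ε whenever y > 1/ε.
Take M = 1/ε. If y > M then |(2y + 2)/(4y + 12) − (1/2)| < 1/y < ε.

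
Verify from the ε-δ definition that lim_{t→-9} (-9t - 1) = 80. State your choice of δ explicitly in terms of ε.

Fix ε > 0. We need δ > 0 so that 0 < |t + 9| < δ implies |(-9t - 1) − 80| < ε.
|(-9t - 1) − 80| = |-9t - 81| = 9|t + 9|.
So 9|t + 9| < ε exactly when |t + 9| < ε/9.
Take δ = ε/9. If 0 < |t + 9| < δ then |(-9t - 1) − 80| = 9|t + 9| < 9·(ε/9) = ε.

δ = ε/9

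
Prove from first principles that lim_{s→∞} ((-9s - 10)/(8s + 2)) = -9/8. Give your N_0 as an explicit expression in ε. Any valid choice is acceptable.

N_0 = (31/32)/ε

Suppose ε > 0. We seek N_0 > 0 such that s > N_0 implies |(-9s - 10)/(8s + 2) + 9/8| < ε.
(-9s - 10)/(8s + 2) + 9/8 = (8(-9s - 10) − (-9)(8s + 2)) / (8(8s + 2)) = -62/(8(8s + 2)).
For s > 0 we have 8s + 2 > 8s, so |(-9s - 10)/(8s + 2) + 9/8| = 62/(8(8s + 2)) < 62/(8·8s) = (31/32)/s.
Thus |(-9s - 10)/(8s + 2) + 9/8| < ε whenever s > (31/32)/ε.
Take N_0 = (31/32)/ε. If s > N_0 then |(-9s - 10)/(8s + 2) + 9/8| < (31/32)/s < ε.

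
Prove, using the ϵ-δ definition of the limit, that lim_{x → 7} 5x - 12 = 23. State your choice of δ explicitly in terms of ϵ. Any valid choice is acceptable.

Suppose ϵ > 0. We need δ > 0 so that 0 < |x − 7| < δ implies |(5x - 12) − 23| < ϵ.
|(5x - 12) − 23| = |5x - 35| = 5|x − 7|.
Thus it suffices that |x − 7| < ϵ/5.
Take δ = ϵ/5. If 0 < |x − 7| < δ then |(5x - 12) − 23| = 5|x − 7| < 5·(ϵ/5) = ϵ.

δ = ϵ/5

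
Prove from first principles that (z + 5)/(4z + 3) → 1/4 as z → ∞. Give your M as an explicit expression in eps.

Fix eps > 0. We seek M > 0 such that z > M implies |(z + 5)/(4z + 3) − (1/4)| < eps.
(z + 5)/(4z + 3) − (1/4) = (4(z + 5) − (4z + 3)) / (4(4z + 3)) = 17/(4(4z + 3)).
For z > 0 we have 4z + 3 > 4z, so |(z + 5)/(4z + 3) − (1/4)| = 17/(4(4z + 3)) < 17/(4·4z) = (17/16)/z.
Thus |(z + 5)/(4z + 3) − (1/4)| < eps whenever z > (17/16)/eps.
Take M = (17/16)/eps. If z > M then |(z + 5)/(4z + 3) − (1/4)| < (17/16)/z < eps.

M = (17/16)/eps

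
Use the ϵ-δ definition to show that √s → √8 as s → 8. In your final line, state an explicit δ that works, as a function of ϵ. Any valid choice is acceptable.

Let ϵ > 0 be given. We want δ > 0 such that 0 < |s − 8| < δ implies |√s − √8| < ϵ.
Rationalise: √s − √8 = (s − 8)/(√s + √8), so |√s − √8| = |s − 8|/(√s + √8).
Restrict δ ≤ 8 so that |s − 8| < 8 forces s > 0, and then √s + √8 > √8.
Hence |√s − √8| < |s − 8|/√8, which is < ϵ once |s − 8| < √8·ϵ.
Take δ = min(8, √8·ϵ). If 0 < |s − 8| < δ then s > 0 and |√s − √8| < |s − 8|/√8 < ϵ.

δ = min(8, √8·ϵ)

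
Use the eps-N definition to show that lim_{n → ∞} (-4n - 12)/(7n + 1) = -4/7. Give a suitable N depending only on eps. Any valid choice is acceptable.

N = (80/49)/eps

Let eps > 0. For n ≥ 1, |(-4n - 12)/(7n + 1) + 4/7| = |-80|/(7(7n + 1)) = 80/(7(7n + 1)).
Since 7n + 1 ≥ 7n for n ≥ 1, this is ≤ 80/(7·7n) = (80/49)/n.
So |(-4n - 12)/(7n + 1) + 4/7| < eps whenever n > (80/49)/eps.
Take N = (80/49)/eps. If n > N then |(-4n - 12)/(7n + 1) + 4/7| ≤ (80/49)/n < eps.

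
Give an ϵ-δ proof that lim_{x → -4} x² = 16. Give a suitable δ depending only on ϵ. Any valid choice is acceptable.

Let ϵ > 0 be given. We seek δ > 0 with 0 < |x + 4| < δ ⇒ |x² − 16| < ϵ.
Factor: x² − 16 = (x + 4)(x - 4), so |x² − 16| = |x + 4|·|x - 4|.
Impose δ ≤ 1 so that |x| < 5; then |x - 4| ≤ 9.
Hence |x² − 16| ≤ 9|x + 4|, which is < ϵ once |x + 4| < ϵ/9.
Take δ = min(1, ϵ/9). If 0 < |x + 4| < δ then both bounds hold and |x² − 16| ≤ 9|x + 4| < 9·(ϵ/9) = ϵ.

δ = min(1, ϵ/9)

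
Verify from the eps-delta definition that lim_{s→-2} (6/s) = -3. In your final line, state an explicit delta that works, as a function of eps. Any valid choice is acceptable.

Let eps > 0 be given. We seek delta > 0 such that 0 < |s + 2| < delta implies |6/s + 3| < eps.
|6/s + 3| = 6·|-2 − s|/(2·|s|) = 6|s + 2|/(2|s|).
Restrict delta ≤ 1. Then |s + 2| < 1 gives |s| > 1, so 2|s| > 2.
Then |6/s + 3| < 6|s + 2|/2, which is < eps when |s + 2| < (1/3)eps.
Take delta = min(1, (1/3)eps). Then 0 < |s + 2| < delta gives both |s + 2| < 1 and |s + 2| < (1/3)eps, so |6/s + 3| < eps.

delta = min(1, (1/3)eps)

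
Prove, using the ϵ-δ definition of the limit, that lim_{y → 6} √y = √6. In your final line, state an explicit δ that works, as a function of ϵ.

Suppose ϵ > 0. We want δ > 0 such that 0 < |y − 6| < δ implies |√y − √6| < ϵ.
Rationalise: √y − √6 = (y − 6)/(√y + √6), so |√y − √6| = |y − 6|/(√y + √6).
Restrict δ ≤ 6 so that |y − 6| < 6 forces y > 0, and then √y + √6 > √6.
Hence |√y − √6| < |y − 6|/√6, which is < ϵ once |y − 6| < √6·ϵ.
Take δ = min(6, √6·ϵ). If 0 < |y − 6| < δ then y > 0 and |√y − √6| < |y − 6|/√6 < ϵ.

δ = min(6, √6·ϵ)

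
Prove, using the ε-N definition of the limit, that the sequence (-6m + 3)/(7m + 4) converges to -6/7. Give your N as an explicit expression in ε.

Let ε > 0 be given. For m ≥ 1, |(-6m + 3)/(7m + 4) + 6/7| = |45|/(7(7m + 4)) = 45/(7(7m + 4)).
Since 7m + 4 ≥ 7m for m ≥ 1, this is ≤ 45/(7·7m) = (45/49)/m.
So |(-6m + 3)/(7m + 4) + 6/7| < ε whenever m > (45/49)/ε.
Take N = (45/49)/ε. If m > N then |(-6m + 3)/(7m + 4) + 6/7| ≤ (45/49)/m < ε.

N = (45/49)/ε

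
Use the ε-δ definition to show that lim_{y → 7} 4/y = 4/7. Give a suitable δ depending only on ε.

Fix ε > 0. We seek δ > 0 such that 0 < |y − 7| < δ implies |4/y − (4/7)| < ε.
|4/y − (4/7)| = 4·|7 − y|/(7·|y|) = 4|y − 7|/(7|y|).
Restrict δ ≤ 7/2. Then |y − 7| < 7/2 gives |y| > 7/2, so 7|y| > 49/2.
Then |4/y − (4/7)| < 4|y − 7|/(49/2), which is < ε when |y − 7| < (49/8)ε.
Take δ = min(7/2, (49/8)ε). Then 0 < |y − 7| < δ gives both |y − 7| < 7/2 and |y − 7| < (49/8)ε, so |4/y − (4/7)| < ε.

δ = min(7/2, (49/8)ε)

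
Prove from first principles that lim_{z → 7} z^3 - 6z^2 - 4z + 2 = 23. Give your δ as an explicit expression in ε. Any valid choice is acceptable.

Let ε > 0 be given. We want δ > 0 such that 0 < |z − 7| < δ implies |(z^3 - 6z^2 - 4z + 2) − 23| < ε.
(z^3 - 6z^2 - 4z + 2) − 23 = z^3 - 6z^2 - 4z - 21 = (z − 7)(z^2 + z + 3).
So |(z^3 - 6z^2 - 4z + 2) − 23| = |z − 7|·|z^2 + z + 3|.
Assume first that |z − 7| < 2, so |z| < 9. Then |z^2 + z + 3| ≤ 9^2 + 9 + 3 = 93.
Hence |(z^3 - 6z^2 - 4z + 2) − 23| ≤ 93|z − 7| < ε provided |z − 7| < ε/93.
Take δ = min(2, ε/93). Then 0 < |z − 7| < δ gives both |z − 7| < 2 and |z − 7| < ε/93, so |(z^3 - 6z^2 - 4z + 2) − 23| < ε.

δ = min(2, ε/93)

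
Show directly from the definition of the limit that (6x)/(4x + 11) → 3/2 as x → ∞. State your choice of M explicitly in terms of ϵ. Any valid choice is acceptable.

Let ϵ > 0. We seek M > 0 such that x > M implies |(6x)/(4x + 11) − (3/2)| < ϵ.
(6x)/(4x + 11) − (3/2) = (4(6x) − 6(4x + 11)) / (4(4x + 11)) = -66/(4(4x + 11)).
For x > 0 we have 4x + 11 > 4x, so |(6x)/(4x + 11) − (3/2)| = 66/(4(4x + 11)) < 66/(4·4x) = (33/8)/x.
Thus |(6x)/(4x + 11) − (3/2)| < ϵ whenever x > (33/8)/ϵ.
Take M = (33/8)/ϵ. If x > M then |(6x)/(4x + 11) − (3/2)| < (33/8)/x < ϵ.

M = (33/8)/ϵ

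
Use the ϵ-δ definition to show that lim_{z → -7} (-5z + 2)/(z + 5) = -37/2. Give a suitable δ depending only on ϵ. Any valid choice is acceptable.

Let ϵ > 0. We want δ > 0 with 0 < |z + 7| < δ ⇒ |(-5z + 2)/(z + 5) + 37/2| < ϵ.
Combining over a common denominator, (-5z + 2)/(z + 5) + 37/2 = [(-5z + 2)·(-2) − 37·(z + 5)] / [(-2)·(z + 5)] = -27(z + 7) / ((-2)(z + 5)).
So |(-5z + 2)/(z + 5) + 37/2| = 27|z + 7| / (2·|z + 5|).
Require δ ≤ 1, so |z + 5| ≥ |-2| − |z + 7| > 2 − 1 = 1.
Hence |(-5z + 2)/(z + 5) + 37/2| < 27|z + 7|/(2·1) = (27/2)|z + 7|, which is < ϵ once |z + 7| < (2/27)ϵ.
Take δ = min(1, (2/27)ϵ). Then 0 < |z + 7| < δ forces both bounds, so |(-5z + 2)/(z + 5) + 37/2| < ϵ.

δ = min(1, (2/27)ϵ)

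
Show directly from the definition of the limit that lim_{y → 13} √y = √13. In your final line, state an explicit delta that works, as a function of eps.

Let eps > 0. We want delta > 0 such that 0 < |y − 13| < delta implies |√y − √13| < eps.
Rationalise: √y − √13 = (y − 13)/(√y + √13), so |√y − √13| = |y − 13|/(√y + √13).
Restrict delta ≤ 13 so that |y − 13| < 13 forces y > 0, and then √y + √13 > √13.
Hence |√y − √13| < |y − 13|/√13, which is < eps once |y − 13| < √13·eps.
Take delta = min(13, √13·eps). If 0 < |y − 13| < delta then y > 0 and |√y − √13| < |y − 13|/√13 < eps.

delta = min(13, √13·eps)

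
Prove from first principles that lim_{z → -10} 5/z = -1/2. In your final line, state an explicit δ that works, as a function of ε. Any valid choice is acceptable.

Let ε > 0 be given. We seek δ > 0 such that 0 < |z + 10| < δ implies |5/z + 1/2| < ε.
|5/z + 1/2| = 5·|-10 − z|/(10·|z|) = 5|z + 10|/(10|z|).
Require δ ≤ 5 so that |z| > 10 − 5 = 5, hence 10|z| > 50.
Then |5/z + 1/2| < 5|z + 10|/50, which is < ε when |z + 10| < 10ε.
Take δ = min(5, 10ε). Then 0 < |z + 10| < δ gives both |z + 10| < 5 and |z + 10| < 10ε, so |5/z + 1/2| < ε.

δ = min(5, 10ε)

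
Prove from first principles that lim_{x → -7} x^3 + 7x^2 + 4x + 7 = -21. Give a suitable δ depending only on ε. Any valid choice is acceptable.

δ = min(1, ε/68)

Fix ε > 0. We want δ > 0 such that 0 < |x + 7| < δ implies |(x^3 + 7x^2 + 4x + 7) + 21| < ε.
(x^3 + 7x^2 + 4x + 7) + 21 = x^3 + 7x^2 + 4x + 28 = (x + 7)(x^2 + 4).
So |(x^3 + 7x^2 + 4x + 7) + 21| = |x + 7|·|x^2 + 4|.
Assume first that |x + 7| < 1, so |x| < 8. Then |x^2 + 4| ≤ 8^2 + 4 = 68.
Hence |(x^3 + 7x^2 + 4x + 7) + 21| ≤ 68|x + 7| < ε provided |x + 7| < ε/68.
Take δ = min(1, ε/68). Then 0 < |x + 7| < δ gives both |x + 7| < 1 and |x + 7| < ε/68, so |(x^3 + 7x^2 + 4x + 7) + 21| < ε.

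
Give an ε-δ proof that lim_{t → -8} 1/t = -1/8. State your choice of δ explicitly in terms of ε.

δ = min(4, 32ε)

Suppose ε > 0. We seek δ > 0 such that 0 < |t + 8| < δ implies |1/t + 1/8| < ε.
|1/t + 1/8| = |-8 − t|/(8·|t|) = |t + 8|/(8|t|).
Require δ ≤ 4 so that |t| > 8 − 4 = 4, hence 8|t| > 32.
Then |1/t + 1/8| < |t + 8|/32, which is < ε when |t + 8| < 32ε.
Take δ = min(4, 32ε). Then 0 < |t + 8| < δ gives both |t + 8| < 4 and |t + 8| < 32ε, so |1/t + 1/8| < ε.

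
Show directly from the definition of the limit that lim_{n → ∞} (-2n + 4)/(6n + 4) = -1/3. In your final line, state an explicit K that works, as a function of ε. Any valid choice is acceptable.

K = (8/9)/ε

Let ε > 0. For n ≥ 1, |(-2n + 4)/(6n + 4) + 1/3| = |32|/(6(6n + 4)) = 32/(6(6n + 4)).
Since 6n + 4 ≥ 6n for n ≥ 1, this is ≤ 32/(6·6n) = (8/9)/n.
So |(-2n + 4)/(6n + 4) + 1/3| < ε whenever n > (8/9)/ε.
Take K = (8/9)/ε. If n > K then |(-2n + 4)/(6n + 4) + 1/3| ≤ (8/9)/n < ε.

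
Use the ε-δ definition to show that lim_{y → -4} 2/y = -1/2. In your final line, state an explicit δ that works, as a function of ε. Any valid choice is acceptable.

δ = min(2, 4ε)

Fix ε > 0. We seek δ > 0 such that 0 < |y + 4| < δ implies |2/y + 1/2| < ε.
|2/y + 1/2| = 2·|-4 − y|/(4·|y|) = 2|y + 4|/(4|y|).
Restrict δ ≤ 2. Then |y + 4| < 2 gives |y| > 2, so 4|y| > 8.
Then |2/y + 1/2| < 2|y + 4|/8, which is < ε when |y + 4| < 4ε.
Take δ = min(2, 4ε). Then 0 < |y + 4| < δ gives both |y + 4| < 2 and |y + 4| < 4ε, so |2/y + 1/2| < ε.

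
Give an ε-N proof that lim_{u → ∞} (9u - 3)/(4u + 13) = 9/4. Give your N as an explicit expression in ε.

N = (129/16)/ε

Suppose ε > 0. We seek N > 0 such that u > N implies |(9u - 3)/(4u + 13) − (9/4)| < ε.
(9u - 3)/(4u + 13) − (9/4) = (4(9u - 3) − 9(4u + 13)) / (4(4u + 13)) = -129/(4(4u + 13)).
For u > 0 we have 4u + 13 > 4u, so |(9u - 3)/(4u + 13) − (9/4)| = 129/(4(4u + 13)) < 129/(4·4u) = (129/16)/u.
Thus |(9u - 3)/(4u + 13) − (9/4)| < ε whenever u > (129/16)/ε.
Take N = (129/16)/ε. If u > N then |(9u - 3)/(4u + 13) − (9/4)| < (129/16)/u < ε.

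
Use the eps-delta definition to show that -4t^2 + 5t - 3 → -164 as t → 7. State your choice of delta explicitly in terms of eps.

delta = min(2, eps/59)

Let eps > 0 be given. We want delta > 0 such that 0 < |t − 7| < delta implies |(-4t^2 + 5t - 3) + 164| < eps.
(-4t^2 + 5t - 3) + 164 = -4t^2 + 5t + 161 = (t − 7)(-4t - 23).
So |(-4t^2 + 5t - 3) + 164| = |t − 7|·|-4t - 23|.
Assume first that |t − 7| < 2, so |t| < 9. Then |-4t - 23| ≤ 4·9 + 23 = 59.
Hence |(-4t^2 + 5t - 3) + 164| ≤ 59|t − 7| < eps provided |t − 7| < eps/59.
Take delta = min(2, eps/59). Then 0 < |t − 7| < delta gives both |t − 7| < 2 and |t − 7| < eps/59, so |(-4t^2 + 5t - 3) + 164| < eps.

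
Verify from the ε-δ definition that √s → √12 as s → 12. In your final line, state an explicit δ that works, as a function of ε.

δ = min(12, √12·ε)

Let ε > 0 be given. We want δ > 0 such that 0 < |s − 12| < δ implies |√s − √12| < ε.
Multiplying by the conjugate, |√s − √12| = |s − 12|/(√s + √12).
Restrict δ ≤ 12 so that |s − 12| < 12 forces s > 0, and then √s + √12 > √12.
Hence |√s − √12| < |s − 12|/√12, which is < ε once |s − 12| < √12·ε.
Take δ = min(12, √12·ε). If 0 < |s − 12| < δ then s > 0 and |√s − √12| < |s − 12|/√12 < ε.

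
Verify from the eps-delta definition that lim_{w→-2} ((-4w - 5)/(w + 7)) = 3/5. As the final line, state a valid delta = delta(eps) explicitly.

delta = min(5/2, (25/46)eps)

Let eps > 0. We want delta > 0 with 0 < |w + 2| < delta ⇒ |(-4w - 5)/(w + 7) − (3/5)| < eps.
Combining over a common denominator, (-4w - 5)/(w + 7) − (3/5) = [(-4w - 5)·5 − 3·(w + 7)] / [5·(w + 7)] = -23(w + 2) / (5(w + 7)).
So |(-4w - 5)/(w + 7) − (3/5)| = 23|w + 2| / (5·|w + 7|).
Require delta ≤ 5/2, so |w + 7| ≥ |5| − |w + 2| > 5 − 5/2 = 5/2.
Hence |(-4w - 5)/(w + 7) − (3/5)| < 23|w + 2|/(5·(5/2)) = (46/25)|w + 2|, which is < eps once |w + 2| < (25/46)eps.
Take delta = min(5/2, (25/46)eps). Then 0 < |w + 2| < delta forces both bounds, so |(-4w - 5)/(w + 7) − (3/5)| < eps.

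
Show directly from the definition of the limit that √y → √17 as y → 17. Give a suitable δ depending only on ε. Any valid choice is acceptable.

δ = min(17, √17·ε)

Let ε > 0 be given. We want δ > 0 such that 0 < |y − 17| < δ implies |√y − √17| < ε.
Rationalise: √y − √17 = (y − 17)/(√y + √17), so |√y − √17| = |y − 17|/(√y + √17).
Restrict δ ≤ 17 so that |y − 17| < 17 forces y > 0, and then √y + √17 > √17.
Hence |√y − √17| < |y − 17|/√17, which is < ε once |y − 17| < √17·ε.
Take δ = min(17, √17·ε). If 0 < |y − 17| < δ then y > 0 and |√y − √17| < |y − 17|/√17 < ε.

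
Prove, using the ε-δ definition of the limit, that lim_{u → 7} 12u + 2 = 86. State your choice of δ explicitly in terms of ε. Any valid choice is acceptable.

Let ε > 0. We need δ > 0 so that 0 < |u − 7| < δ implies |(12u + 2) − 86| < ε.
Since (12u + 2) − 86 = 12(u − 7), we have |(12u + 2) − 86| = 12|u − 7|.
Thus it suffices that |u − 7| < ε/12.
Choosing δ = ε/12 gives |(12u + 2) − 86| = 12|u − 7| < ε whenever |u − 7| < δ.

δ = ε/12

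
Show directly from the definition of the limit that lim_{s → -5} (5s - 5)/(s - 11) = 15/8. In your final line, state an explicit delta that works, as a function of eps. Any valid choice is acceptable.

delta = min(8, (64/25)eps)

Let eps > 0. We want delta > 0 with 0 < |s + 5| < delta ⇒ |(5s - 5)/(s - 11) − (15/8)| < eps.
Combining over a common denominator, (5s - 5)/(s - 11) − (15/8) = [(5s - 5)·(-16) − (-30)·(s - 11)] / [(-16)·(s - 11)] = -50(s + 5) / ((-16)(s - 11)).
So |(5s - 5)/(s - 11) − (15/8)| = 50|s + 5| / (16·|s − 11|).
Require delta ≤ 8, so |s − 11| ≥ |-16| − |s + 5| > 16 − 8 = 8.
Hence |(5s - 5)/(s - 11) − (15/8)| < 50|s + 5|/(16·8) = (25/64)|s + 5|, which is < eps once |s + 5| < (64/25)eps.
Take delta = min(8, (64/25)eps). Then 0 < |s + 5| < delta forces both bounds, so |(5s - 5)/(s - 11) − (15/8)| < eps.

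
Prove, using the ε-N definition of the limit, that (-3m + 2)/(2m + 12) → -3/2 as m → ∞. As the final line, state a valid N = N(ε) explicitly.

Fix ε > 0. For m ≥ 1, |(-3m + 2)/(2m + 12) + 3/2| = |40|/(2(2m + 12)) = 40/(2(2m + 12)).
Since 2m + 12 ≥ 2m for m ≥ 1, this is ≤ 40/(2·2m) = 10/m.
So |(-3m + 2)/(2m + 12) + 3/2| < ε whenever m > 10/ε.
Take N = 10/ε. If m > N then |(-3m + 2)/(2m + 12) + 3/2| ≤ 10/m < ε.

N = 10/ε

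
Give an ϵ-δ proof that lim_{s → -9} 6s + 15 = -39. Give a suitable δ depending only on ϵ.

Let ϵ > 0. We need δ > 0 so that 0 < |s + 9| < δ implies |(6s + 15) + 39| < ϵ.
|(6s + 15) + 39| = |6s + 54| = 6|s + 9|.
So 6|s + 9| < ϵ exactly when |s + 9| < ϵ/6.
Take δ = ϵ/6. If 0 < |s + 9| < δ then |(6s + 15) + 39| = 6|s + 9| < 6·(ϵ/6) = ϵ.

δ = ϵ/6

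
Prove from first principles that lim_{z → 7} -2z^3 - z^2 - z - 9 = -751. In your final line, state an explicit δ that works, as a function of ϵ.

δ = min(1, ϵ/354)

Let ϵ > 0 be given. We want δ > 0 such that 0 < |z − 7| < δ implies |(-2z^3 - z^2 - z - 9) + 751| < ϵ.
(-2z^3 - z^2 - z - 9) + 751 = -2z^3 - z^2 - z + 742 = (z − 7)(-2z^2 - 15z - 106).
So |(-2z^3 - z^2 - z - 9) + 751| = |z − 7|·|-2z^2 - 15z - 106|.
Assume first that |z − 7| < 1, so |z| < 8. Then |-2z^2 - 15z - 106| ≤ 2·8^2 + 15·8 + 106 = 354.
Hence |(-2z^3 - z^2 - z - 9) + 751| ≤ 354|z − 7| < ϵ provided |z − 7| < ϵ/354.
Take δ = min(1, ϵ/354). Then 0 < |z − 7| < δ gives both |z − 7| < 1 and |z − 7| < ϵ/354, so |(-2z^3 - z^2 - z - 9) + 751| < ϵ.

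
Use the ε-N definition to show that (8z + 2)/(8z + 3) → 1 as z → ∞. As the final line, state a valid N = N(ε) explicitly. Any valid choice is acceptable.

N = (1/8)/ε

Let ε > 0. We seek N > 0 such that z > N implies |(8z + 2)/(8z + 3) − 1| < ε.
(8z + 2)/(8z + 3) − 1 = (8(8z + 2) − 8(8z + 3)) / (8(8z + 3)) = -8/(8(8z + 3)).
For z > 0 we have 8z + 3 > 8z, so |(8z + 2)/(8z + 3) − 1| = 8/(8(8z + 3)) < 8/(8·8z) = (1/8)/z.
Thus |(8z + 2)/(8z + 3) − 1| < ε whenever z > (1/8)/ε.
Take N = (1/8)/ε. If z > N then |(8z + 2)/(8z + 3) − 1| < (1/8)/z < ε.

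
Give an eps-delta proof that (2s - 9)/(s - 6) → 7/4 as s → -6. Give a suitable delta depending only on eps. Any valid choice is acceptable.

Fix eps > 0. We want delta > 0 with 0 < |s + 6| < delta ⇒ |(2s - 9)/(s - 6) − (7/4)| < eps.
Combining over a common denominator, (2s - 9)/(s - 6) − (7/4) = [(2s - 9)·(-12) − (-21)·(s - 6)] / [(-12)·(s - 6)] = -3(s + 6) / ((-12)(s - 6)).
So |(2s - 9)/(s - 6) − (7/4)| = 3|s + 6| / (12·|s − 6|).
Require delta ≤ 6, so |s − 6| ≥ |-12| − |s + 6| > 12 − 6 = 6.
Hence |(2s - 9)/(s - 6) − (7/4)| < 3|s + 6|/(12·6) = (1/24)|s + 6|, which is < eps once |s + 6| < 24eps.
Take delta = min(6, 24eps). Then 0 < |s + 6| < delta forces both bounds, so |(2s - 9)/(s - 6) − (7/4)| < eps.

delta = min(6, 24eps)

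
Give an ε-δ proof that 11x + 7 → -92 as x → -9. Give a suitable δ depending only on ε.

Let ε > 0. We need δ > 0 so that 0 < |x + 9| < δ implies |(11x + 7) + 92| < ε.
Since (11x + 7) + 92 = 11(x + 9), we have |(11x + 7) + 92| = 11|x + 9|.
Thus it suffices that |x + 9| < ε/11.
Take δ = ε/11. If 0 < |x + 9| < δ then |(11x + 7) + 92| = 11|x + 9| < 11·(ε/11) = ε.

δ = ε/11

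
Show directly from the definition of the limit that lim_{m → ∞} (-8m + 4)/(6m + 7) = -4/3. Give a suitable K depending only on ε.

K = (20/9)/ε

Suppose ε > 0. For m ≥ 1, |(-8m + 4)/(6m + 7) + 4/3| = |80|/(6(6m + 7)) = 80/(6(6m + 7)).
Since 6m + 7 ≥ 6m for m ≥ 1, this is ≤ 80/(6·6m) = (20/9)/m.
So |(-8m + 4)/(6m + 7) + 4/3| < ε whenever m > (20/9)/ε.
Take K = (20/9)/ε. If m > K then |(-8m + 4)/(6m + 7) + 4/3| ≤ (20/9)/m < ε.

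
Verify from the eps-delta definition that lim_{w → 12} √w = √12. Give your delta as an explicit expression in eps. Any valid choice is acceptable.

delta = min(12, √12·eps)

Let eps > 0. We want delta > 0 such that 0 < |w − 12| < delta implies |√w − √12| < eps.
Rationalise: √w − √12 = (w − 12)/(√w + √12), so |√w − √12| = |w − 12|/(√w + √12).
Restrict delta ≤ 12 so that |w − 12| < 12 forces w > 0, and then √w + √12 > √12.
Hence |√w − √12| < |w − 12|/√12, which is < eps once |w − 12| < √12·eps.
Take delta = min(12, √12·eps). If 0 < |w − 12| < delta then w > 0 and |√w − √12| < |w − 12|/√12 < eps.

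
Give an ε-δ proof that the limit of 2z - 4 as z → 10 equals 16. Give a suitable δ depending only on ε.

δ = ε/2

Let ε > 0 be given. We need δ > 0 so that 0 < |z − 10| < δ implies |(2z - 4) − 16| < ε.
|(2z - 4) − 16| = |2z - 20| = 2|z − 10|.
So 2|z − 10| < ε exactly when |z − 10| < ε/2.
Take δ = ε/2. If 0 < |z − 10| < δ then |(2z - 4) − 16| = 2|z − 10| < 2·(ε/2) = ε.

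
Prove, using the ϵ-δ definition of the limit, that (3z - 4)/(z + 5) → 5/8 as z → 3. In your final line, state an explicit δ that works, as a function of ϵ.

Fix ϵ > 0. We want δ > 0 with 0 < |z − 3| < δ ⇒ |(3z - 4)/(z + 5) − (5/8)| < ϵ.
Combining over a common denominator, (3z - 4)/(z + 5) − (5/8) = [(3z - 4)·8 − 5·(z + 5)] / [8·(z + 5)] = 19(z − 3) / (8(z + 5)).
So |(3z - 4)/(z + 5) − (5/8)| = 19|z − 3| / (8·|z + 5|).
Restrict δ ≤ 4. Then |z − 3| < 4 gives |z + 5| = |(z − 3) + 8| ≥ 8 − 4 = 4.
Hence |(3z - 4)/(z + 5) − (5/8)| < 19|z − 3|/(8·4) = (19/32)|z − 3|, which is < ϵ once |z − 3| < (32/19)ϵ.
Take δ = min(4, (32/19)ϵ). Then 0 < |z − 3| < δ forces both bounds, so |(3z - 4)/(z + 5) − (5/8)| < ϵ.

δ = min(4, (32/19)ϵ)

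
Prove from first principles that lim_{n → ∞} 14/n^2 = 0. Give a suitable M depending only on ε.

Suppose ε > 0. For n ≥ 1, |14/n^2 − 0| = 14/n^2.
14/n^2 < ε ⇔ n^2 > 14/ε ⇔ n > (14/ε)^{1/2}.
Take M = (14/ε)^{1/2}. Then n > M implies 14/n^2 < ε.

M = (14/ε)^{1/2}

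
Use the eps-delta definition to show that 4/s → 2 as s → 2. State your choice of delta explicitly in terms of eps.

Suppose eps > 0. We seek delta > 0 such that 0 < |s − 2| < delta implies |4/s − 2| < eps.
|4/s − 2| = 4·|2 − s|/(2·|s|) = 4|s − 2|/(2|s|).
Require delta ≤ 1 so that |s| > 2 − 1 = 1, hence 2|s| > 2.
Then |4/s − 2| < 4|s − 2|/2, which is < eps when |s − 2| < (1/2)eps.
Take delta = min(1, (1/2)eps). Then 0 < |s − 2| < delta gives both |s − 2| < 1 and |s − 2| < (1/2)eps, so |4/s − 2| < eps.

delta = min(1, (1/2)eps)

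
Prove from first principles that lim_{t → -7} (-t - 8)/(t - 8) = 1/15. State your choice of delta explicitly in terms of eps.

delta = min(15/2, (225/32)eps)

Let eps > 0. We want delta > 0 with 0 < |t + 7| < delta ⇒ |(-t - 8)/(t - 8) − (1/15)| < eps.
Combining over a common denominator, (-t - 8)/(t - 8) − (1/15) = [(-t - 8)·(-15) − (-1)·(t - 8)] / [(-15)·(t - 8)] = 16(t + 7) / ((-15)(t - 8)).
So |(-t - 8)/(t - 8) − (1/15)| = 16|t + 7| / (15·|t − 8|).
Restrict delta ≤ 15/2. Then |t + 7| < 15/2 gives |t − 8| = |(t + 7) + (-15)| ≥ 15 − 15/2 = 15/2.
Hence |(-t - 8)/(t - 8) − (1/15)| < 16|t + 7|/(15·(15/2)) = (32/225)|t + 7|, which is < eps once |t + 7| < (225/32)eps.
Take delta = min(15/2, (225/32)eps). Then 0 < |t + 7| < delta forces both bounds, so |(-t - 8)/(t - 8) − (1/15)| < eps.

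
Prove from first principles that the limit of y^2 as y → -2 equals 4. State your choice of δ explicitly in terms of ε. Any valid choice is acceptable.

Let ε > 0 be given. We seek δ > 0 with 0 < |y + 2| < δ ⇒ |y^2 − 4| < ε.
Factor: y^2 − 4 = (y + 2)(y - 2), so |y^2 − 4| = |y + 2|·|y - 2|.
Restrict δ ≤ 1. Then |y + 2| < 1 gives |y| < 3, so by the triangle inequality |y - 2| ≤ 3 + 2 = 5.
Hence |y^2 − 4| ≤ 5|y + 2|, which is < ε once |y + 2| < ε/5.
Take δ = min(1, ε/5). If 0 < |y + 2| < δ then both bounds hold and |y^2 − 4| ≤ 5|y + 2| < 5·(ε/5) = ε.

δ = min(1, ε/5)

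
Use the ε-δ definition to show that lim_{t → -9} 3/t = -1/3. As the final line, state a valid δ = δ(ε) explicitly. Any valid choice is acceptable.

Suppose ε > 0. We seek δ > 0 such that 0 < |t + 9| < δ implies |3/t + 1/3| < ε.
|3/t + 1/3| = 3·|-9 − t|/(9·|t|) = 3|t + 9|/(9|t|).
Require δ ≤ 9/2 so that |t| > 9 − 9/2 = 9/2, hence 9|t| > 81/2.
Then |3/t + 1/3| < 3|t + 9|/(81/2), which is < ε when |t + 9| < (27/2)ε.
Take δ = min(9/2, (27/2)ε). Then 0 < |t + 9| < δ gives both |t + 9| < 9/2 and |t + 9| < (27/2)ε, so |3/t + 1/3| < ε.

δ = min(9/2, (27/2)ε)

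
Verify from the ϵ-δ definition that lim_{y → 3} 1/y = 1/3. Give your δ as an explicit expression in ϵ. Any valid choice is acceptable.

Let ϵ > 0 be given. We seek δ > 0 such that 0 < |y − 3| < δ implies |1/y − (1/3)| < ϵ.
|1/y − (1/3)| = |3 − y|/(3·|y|) = |y − 3|/(3|y|).
Require δ ≤ 3/2 so that |y| > 3 − 3/2 = 3/2, hence 3|y| > 9/2.
Then |1/y − (1/3)| < |y − 3|/(9/2), which is < ϵ when |y − 3| < (9/2)ϵ.
Take δ = min(3/2, (9/2)ϵ). Then 0 < |y − 3| < δ gives both |y − 3| < 3/2 and |y − 3| < (9/2)ϵ, so |1/y − (1/3)| < ϵ.

δ = min(3/2, (9/2)ϵ)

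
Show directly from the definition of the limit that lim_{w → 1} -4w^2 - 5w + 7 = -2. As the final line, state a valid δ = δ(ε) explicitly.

Suppose ε > 0. We want δ > 0 such that 0 < |w − 1| < δ implies |(-4w^2 - 5w + 7) + 2| < ε.
(-4w^2 - 5w + 7) + 2 = -4w^2 - 5w + 9 = (w − 1)(-4w - 9).
So |(-4w^2 - 5w + 7) + 2| = |w − 1|·|-4w - 9|.
Require δ ≤ 1. Then |w − 1| < 1 gives |w| < 2, and by the triangle inequality |-4w - 9| ≤ 4·2 + 9 = 17.
Hence |(-4w^2 - 5w + 7) + 2| ≤ 17|w − 1| < ε provided |w − 1| < ε/17.
Choosing δ = min(1, ε/17) ensures both conditions, hence |(-4w^2 - 5w + 7) + 2| < ε.

δ = min(1, ε/17)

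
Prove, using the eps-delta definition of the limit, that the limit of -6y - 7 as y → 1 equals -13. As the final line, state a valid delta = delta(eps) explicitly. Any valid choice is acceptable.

Let eps > 0. We need delta > 0 so that 0 < |y − 1| < delta implies |(-6y - 7) + 13| < eps.
Since (-6y - 7) + 13 = -6(y − 1), we have |(-6y - 7) + 13| = 6|y − 1|.
So 6|y − 1| < eps exactly when |y − 1| < eps/6.
Choosing delta = eps/6 gives |(-6y - 7) + 13| = 6|y − 1| < eps whenever |y − 1| < delta.

delta = eps/6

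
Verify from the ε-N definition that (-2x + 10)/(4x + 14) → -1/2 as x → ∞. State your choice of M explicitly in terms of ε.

M = (17/4)/ε

Suppose ε > 0. We seek M > 0 such that x > M implies |(-2x + 10)/(4x + 14) + 1/2| < ε.
(-2x + 10)/(4x + 14) + 1/2 = (4(-2x + 10) − (-2)(4x + 14)) / (4(4x + 14)) = 68/(4(4x + 14)).
For x > 0 we have 4x + 14 > 4x, so |(-2x + 10)/(4x + 14) + 1/2| = 68/(4(4x + 14)) < 68/(4·4x) = (17/4)/x.
Thus |(-2x + 10)/(4x + 14) + 1/2| < ε whenever x > (17/4)/ε.
Take M = (17/4)/ε. If x > M then |(-2x + 10)/(4x + 14) + 1/2| < (17/4)/x < ε.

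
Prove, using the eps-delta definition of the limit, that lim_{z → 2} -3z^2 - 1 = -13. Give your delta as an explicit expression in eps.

Let eps > 0 be given. We want delta > 0 such that 0 < |z − 2| < delta implies |(-3z^2 - 1) + 13| < eps.
(-3z^2 - 1) + 13 = -3z^2 + 12 = (z − 2)(-3z - 6).
So |(-3z^2 - 1) + 13| = |z − 2|·|-3z - 6|.
Assume first that |z − 2| < 1, so |z| < 3. Then |-3z - 6| ≤ 3·3 + 6 = 15.
Hence |(-3z^2 - 1) + 13| ≤ 15|z − 2| < eps provided |z − 2| < eps/15.
Choosing delta = min(1, eps/15) ensures both conditions, hence |(-3z^2 - 1) + 13| < eps.

delta = min(1, eps/15)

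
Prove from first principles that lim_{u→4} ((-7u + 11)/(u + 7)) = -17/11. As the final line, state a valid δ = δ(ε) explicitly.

Fix ε > 0. We want δ > 0 with 0 < |u − 4| < δ ⇒ |(-7u + 11)/(u + 7) + 17/11| < ε.
Combining over a common denominator, (-7u + 11)/(u + 7) + 17/11 = [(-7u + 11)·11 − (-17)·(u + 7)] / [11·(u + 7)] = -60(u − 4) / (11(u + 7)).
So |(-7u + 11)/(u + 7) + 17/11| = 60|u − 4| / (11·|u + 7|).
Restrict δ ≤ 11/2. Then |u − 4| < 11/2 gives |u + 7| = |(u − 4) + 11| ≥ 11 − 11/2 = 11/2.
Hence |(-7u + 11)/(u + 7) + 17/11| < 60|u − 4|/(11·(11/2)) = (120/121)|u − 4|, which is < ε once |u − 4| < (121/120)ε.
Take δ = min(11/2, (121/120)ε). Then 0 < |u − 4| < δ forces both bounds, so |(-7u + 11)/(u + 7) + 17/11| < ε.

δ = min(11/2, (121/120)ε)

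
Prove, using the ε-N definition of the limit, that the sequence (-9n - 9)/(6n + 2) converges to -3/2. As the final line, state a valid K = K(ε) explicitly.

Let ε > 0. For n ≥ 1, |(-9n - 9)/(6n + 2) + 3/2| = |-36|/(6(6n + 2)) = 36/(6(6n + 2)).
Since 6n + 2 ≥ 6n for n ≥ 1, this is ≤ 36/(6·6n) = 1/n.
So |(-9n - 9)/(6n + 2) + 3/2| < ε whenever n > 1/ε.
Take K = 1/ε. If n > K then |(-9n - 9)/(6n + 2) + 3/2| ≤ 1/n < ε.

K = 1/ε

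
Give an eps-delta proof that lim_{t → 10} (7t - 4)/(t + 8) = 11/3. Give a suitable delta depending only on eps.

delta = min(9, (27/10)eps)

Let eps > 0. We want delta > 0 with 0 < |t − 10| < delta ⇒ |(7t - 4)/(t + 8) − (11/3)| < eps.
Combining over a common denominator, (7t - 4)/(t + 8) − (11/3) = [(7t - 4)·18 − 66·(t + 8)] / [18·(t + 8)] = 60(t − 10) / (18(t + 8)).
So |(7t - 4)/(t + 8) − (11/3)| = 60|t − 10| / (18·|t + 8|).
Restrict delta ≤ 9. Then |t − 10| < 9 gives |t + 8| = |(t − 10) + 18| ≥ 18 − 9 = 9.
Hence |(7t - 4)/(t + 8) − (11/3)| < 60|t − 10|/(18·9) = (10/27)|t − 10|, which is < eps once |t − 10| < (27/10)eps.
Take delta = min(9, (27/10)eps). Then 0 < |t − 10| < delta forces both bounds, so |(7t - 4)/(t + 8) − (11/3)| < eps.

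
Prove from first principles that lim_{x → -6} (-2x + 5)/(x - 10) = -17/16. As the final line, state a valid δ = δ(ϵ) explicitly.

Let ϵ > 0. We want δ > 0 with 0 < |x + 6| < δ ⇒ |(-2x + 5)/(x - 10) + 17/16| < ϵ.
Combining over a common denominator, (-2x + 5)/(x - 10) + 17/16 = [(-2x + 5)·(-16) − 17·(x - 10)] / [(-16)·(x - 10)] = 15(x + 6) / ((-16)(x - 10)).
So |(-2x + 5)/(x - 10) + 17/16| = 15|x + 6| / (16·|x − 10|).
Require δ ≤ 8, so |x − 10| ≥ |-16| − |x + 6| > 16 − 8 = 8.
Hence |(-2x + 5)/(x - 10) + 17/16| < 15|x + 6|/(16·8) = (15/128)|x + 6|, which is < ϵ once |x + 6| < (128/15)ϵ.
Take δ = min(8, (128/15)ϵ). Then 0 < |x + 6| < δ forces both bounds, so |(-2x + 5)/(x - 10) + 17/16| < ϵ.

δ = min(8, (128/15)ϵ)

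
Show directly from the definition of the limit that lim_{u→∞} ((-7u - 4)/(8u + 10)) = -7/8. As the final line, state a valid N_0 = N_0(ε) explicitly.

N_0 = (19/32)/ε

Fix ε > 0. We seek N_0 > 0 such that u > N_0 implies |(-7u - 4)/(8u + 10) + 7/8| < ε.
(-7u - 4)/(8u + 10) + 7/8 = (8(-7u - 4) − (-7)(8u + 10)) / (8(8u + 10)) = 38/(8(8u + 10)).
For u > 0 we have 8u + 10 > 8u, so |(-7u - 4)/(8u + 10) + 7/8| = 38/(8(8u + 10)) < 38/(8·8u) = (19/32)/u.
Thus |(-7u - 4)/(8u + 10) + 7/8| < ε whenever u > (19/32)/ε.
Take N_0 = (19/32)/ε. If u > N_0 then |(-7u - 4)/(8u + 10) + 7/8| < (19/32)/u < ε.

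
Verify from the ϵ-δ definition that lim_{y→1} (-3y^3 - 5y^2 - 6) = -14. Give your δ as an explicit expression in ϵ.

δ = min(2, ϵ/59)

Let ϵ > 0. We want δ > 0 such that 0 < |y − 1| < δ implies |(-3y^3 - 5y^2 - 6) + 14| < ϵ.
(-3y^3 - 5y^2 - 6) + 14 = -3y^3 - 5y^2 + 8 = (y − 1)(-3y^2 - 8y - 8).
So |(-3y^3 - 5y^2 - 6) + 14| = |y − 1|·|-3y^2 - 8y - 8|.
Require δ ≤ 2. Then |y − 1| < 2 gives |y| < 3, and by the triangle inequality |-3y^2 - 8y - 8| ≤ 3·3^2 + 8·3 + 8 = 59.
Hence |(-3y^3 - 5y^2 - 6) + 14| ≤ 59|y − 1| < ϵ provided |y − 1| < ϵ/59.
Take δ = min(2, ϵ/59). Then 0 < |y − 1| < δ gives both |y − 1| < 2 and |y − 1| < ϵ/59, so |(-3y^3 - 5y^2 - 6) + 14| < ϵ.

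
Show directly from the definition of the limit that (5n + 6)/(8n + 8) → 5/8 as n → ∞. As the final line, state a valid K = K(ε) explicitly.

Let ε > 0 be given. For n ≥ 1, |(5n + 6)/(8n + 8) − (5/8)| = |8|/(8(8n + 8)) = 8/(8(8n + 8)).
Since 8n + 8 ≥ 8n for n ≥ 1, this is ≤ 8/(8·8n) = (1/8)/n.
So |(5n + 6)/(8n + 8) − (5/8)| < ε whenever n > (1/8)/ε.
Take K = (1/8)/ε. If n > K then |(5n + 6)/(8n + 8) − (5/8)| ≤ (1/8)/n < ε.

K = (1/8)/ε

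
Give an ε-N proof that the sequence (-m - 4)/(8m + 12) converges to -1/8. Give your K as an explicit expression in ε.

Suppose ε > 0. For m ≥ 1, |(-m - 4)/(8m + 12) + 1/8| = |-20|/(8(8m + 12)) = 20/(8(8m + 12)).
Since 8m + 12 ≥ 8m for m ≥ 1, this is ≤ 20/(8·8m) = (5/16)/m.
So |(-m - 4)/(8m + 12) + 1/8| < ε whenever m > (5/16)/ε.
Take K = (5/16)/ε. If m > K then |(-m - 4)/(8m + 12) + 1/8| ≤ (5/16)/m < ε.

K = (5/16)/ε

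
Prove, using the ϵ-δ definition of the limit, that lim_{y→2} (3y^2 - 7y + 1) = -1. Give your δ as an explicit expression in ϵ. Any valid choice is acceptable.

δ = min(1, ϵ/10)

Let ϵ > 0. We want δ > 0 such that 0 < |y − 2| < δ implies |(3y^2 - 7y + 1) + 1| < ϵ.
(3y^2 - 7y + 1) + 1 = 3y^2 - 7y + 2 = (y − 2)(3y - 1).
So |(3y^2 - 7y + 1) + 1| = |y − 2|·|3y - 1|.
Require δ ≤ 1. Then |y − 2| < 1 gives |y| < 3, and by the triangle inequality |3y - 1| ≤ 3·3 + 1 = 10.
Hence |(3y^2 - 7y + 1) + 1| ≤ 10|y − 2| < ϵ provided |y − 2| < ϵ/10.
Choosing δ = min(1, ϵ/10) ensures both conditions, hence |(3y^2 - 7y + 1) + 1| < ϵ.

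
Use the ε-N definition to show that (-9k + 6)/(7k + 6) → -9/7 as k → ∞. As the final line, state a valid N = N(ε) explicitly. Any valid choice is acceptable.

N = (96/49)/ε

Let ε > 0. For k ≥ 1, |(-9k + 6)/(7k + 6) + 9/7| = |96|/(7(7k + 6)) = 96/(7(7k + 6)).
Since 7k + 6 ≥ 7k for k ≥ 1, this is ≤ 96/(7·7k) = (96/49)/k.
So |(-9k + 6)/(7k + 6) + 9/7| < ε whenever k > (96/49)/ε.
Take N = (96/49)/ε. If k > N then |(-9k + 6)/(7k + 6) + 9/7| ≤ (96/49)/k < ε.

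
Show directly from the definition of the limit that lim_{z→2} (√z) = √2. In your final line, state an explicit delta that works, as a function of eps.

delta = min(2, √2·eps)

Let eps > 0 be given. We want delta > 0 such that 0 < |z − 2| < delta implies |√z − √2| < eps.
Rationalise: √z − √2 = (z − 2)/(√z + √2), so |√z − √2| = |z − 2|/(√z + √2).
Restrict delta ≤ 2 so that |z − 2| < 2 forces z > 0, and then √z + √2 > √2.
Hence |√z − √2| < |z − 2|/√2, which is < eps once |z − 2| < √2·eps.
Take delta = min(2, √2·eps). If 0 < |z − 2| < delta then z > 0 and |√z − √2| < |z − 2|/√2 < eps.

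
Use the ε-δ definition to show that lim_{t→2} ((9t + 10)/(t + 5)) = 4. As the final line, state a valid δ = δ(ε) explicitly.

Fix ε > 0. We want δ > 0 with 0 < |t − 2| < δ ⇒ |(9t + 10)/(t + 5) − 4| < ε.
Combining over a common denominator, (9t + 10)/(t + 5) − 4 = [(9t + 10)·7 − 28·(t + 5)] / [7·(t + 5)] = 35(t − 2) / (7(t + 5)).
So |(9t + 10)/(t + 5) − 4| = 35|t − 2| / (7·|t + 5|).
Require δ ≤ 7/2, so |t + 5| ≥ |7| − |t − 2| > 7 − 7/2 = 7/2.
Hence |(9t + 10)/(t + 5) − 4| < 35|t − 2|/(7·(7/2)) = (10/7)|t − 2|, which is < ε once |t − 2| < (7/10)ε.
Take δ = min(7/2, (7/10)ε). Then 0 < |t − 2| < δ forces both bounds, so |(9t + 10)/(t + 5) − 4| < ε.

δ = min(7/2, (7/10)ε)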